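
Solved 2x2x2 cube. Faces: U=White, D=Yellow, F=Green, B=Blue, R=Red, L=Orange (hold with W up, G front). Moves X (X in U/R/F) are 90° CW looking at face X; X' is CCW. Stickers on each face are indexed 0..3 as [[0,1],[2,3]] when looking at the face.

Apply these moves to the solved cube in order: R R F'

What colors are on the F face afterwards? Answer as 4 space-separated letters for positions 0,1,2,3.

Answer: B B G G

Derivation:
After move 1 (R): R=RRRR U=WGWG F=GYGY D=YBYB B=WBWB
After move 2 (R): R=RRRR U=WYWY F=GBGB D=YWYW B=GBGB
After move 3 (F'): F=BBGG U=WYRR R=WRYR D=OOYW L=OYOW
Query: F face = BBGG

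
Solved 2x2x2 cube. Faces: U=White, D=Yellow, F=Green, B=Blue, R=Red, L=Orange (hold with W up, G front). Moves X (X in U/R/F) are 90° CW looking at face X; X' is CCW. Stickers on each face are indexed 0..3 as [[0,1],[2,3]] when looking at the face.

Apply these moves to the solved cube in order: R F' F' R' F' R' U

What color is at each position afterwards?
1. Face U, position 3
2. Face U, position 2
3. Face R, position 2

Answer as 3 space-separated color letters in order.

After move 1 (R): R=RRRR U=WGWG F=GYGY D=YBYB B=WBWB
After move 2 (F'): F=YYGG U=WGRR R=BRYR D=OOYB L=OGOW
After move 3 (F'): F=YGYG U=WGBY R=OROR D=GWYB L=OROR
After move 4 (R'): R=RROO U=WWBW F=YGYY D=GGYG B=BBWB
After move 5 (F'): F=GYYY U=WWRO R=GRGO D=RRYG L=OWOB
After move 6 (R'): R=ROGG U=WWRB F=GWYO D=RYYY B=GBRB
After move 7 (U): U=RWBW F=ROYO R=GBGG B=OWRB L=GWOB
Query 1: U[3] = W
Query 2: U[2] = B
Query 3: R[2] = G

Answer: W B G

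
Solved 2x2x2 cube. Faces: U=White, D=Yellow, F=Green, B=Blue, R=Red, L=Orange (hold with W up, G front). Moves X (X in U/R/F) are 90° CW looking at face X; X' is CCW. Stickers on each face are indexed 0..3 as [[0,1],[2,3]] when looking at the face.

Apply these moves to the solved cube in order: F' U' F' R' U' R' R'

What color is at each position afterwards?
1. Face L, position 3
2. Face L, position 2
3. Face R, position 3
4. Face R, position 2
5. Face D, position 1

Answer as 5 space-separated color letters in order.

Answer: W O W R Y

Derivation:
After move 1 (F'): F=GGGG U=WWRR R=YRYR D=OOYY L=OWOW
After move 2 (U'): U=WRWR F=OWGG R=GGYR B=YRBB L=BBOW
After move 3 (F'): F=WGOG U=WRGY R=OGOR D=BWYY L=BROW
After move 4 (R'): R=GROO U=WBGY F=WROY D=BGYG B=YRWB
After move 5 (U'): U=BYWG F=BROY R=WROO B=GRWB L=YROW
After move 6 (R'): R=ROWO U=BWWG F=BYOG D=BRYY B=GRGB
After move 7 (R'): R=OORW U=BGWG F=BWOG D=BYYG B=YRRB
Query 1: L[3] = W
Query 2: L[2] = O
Query 3: R[3] = W
Query 4: R[2] = R
Query 5: D[1] = Y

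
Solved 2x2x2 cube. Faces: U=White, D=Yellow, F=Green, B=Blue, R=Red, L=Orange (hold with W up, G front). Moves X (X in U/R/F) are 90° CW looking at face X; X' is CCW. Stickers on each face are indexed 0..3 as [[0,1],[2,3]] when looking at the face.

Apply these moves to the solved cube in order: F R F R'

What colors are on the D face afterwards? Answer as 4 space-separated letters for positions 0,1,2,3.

After move 1 (F): F=GGGG U=WWOO R=WRWR D=RRYY L=OYOY
After move 2 (R): R=WWRR U=WGOG F=GRGY D=RBYB B=OBWB
After move 3 (F): F=GGYR U=WGYY R=OWGR D=RWYB L=OROB
After move 4 (R'): R=WROG U=WWYO F=GGYY D=RGYR B=BBWB
Query: D face = RGYR

Answer: R G Y R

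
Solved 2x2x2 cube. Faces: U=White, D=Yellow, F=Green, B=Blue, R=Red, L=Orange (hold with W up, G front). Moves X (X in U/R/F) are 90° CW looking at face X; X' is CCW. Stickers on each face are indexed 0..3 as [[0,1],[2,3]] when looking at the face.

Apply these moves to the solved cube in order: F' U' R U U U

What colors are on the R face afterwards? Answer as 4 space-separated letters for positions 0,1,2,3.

Answer: O O R G

Derivation:
After move 1 (F'): F=GGGG U=WWRR R=YRYR D=OOYY L=OWOW
After move 2 (U'): U=WRWR F=OWGG R=GGYR B=YRBB L=BBOW
After move 3 (R): R=YGRG U=WWWG F=OOGY D=OBYY B=RRRB
After move 4 (U): U=WWGW F=YGGY R=RRRG B=BBRB L=OOOW
After move 5 (U): U=GWWW F=RRGY R=BBRG B=OORB L=YGOW
After move 6 (U): U=WGWW F=BBGY R=OORG B=YGRB L=RROW
Query: R face = OORG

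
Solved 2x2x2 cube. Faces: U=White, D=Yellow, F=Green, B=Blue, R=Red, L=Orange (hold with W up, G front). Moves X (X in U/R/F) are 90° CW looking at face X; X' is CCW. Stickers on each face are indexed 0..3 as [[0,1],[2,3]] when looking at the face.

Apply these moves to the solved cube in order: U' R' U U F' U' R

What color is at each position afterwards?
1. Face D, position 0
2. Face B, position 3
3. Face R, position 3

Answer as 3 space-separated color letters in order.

Answer: R B W

Derivation:
After move 1 (U'): U=WWWW F=OOGG R=GGRR B=RRBB L=BBOO
After move 2 (R'): R=GRGR U=WBWR F=OWGW D=YOYG B=YRYB
After move 3 (U): U=WWRB F=GRGW R=YRGR B=BBYB L=OWOO
After move 4 (U): U=RWBW F=YRGW R=BBGR B=OWYB L=GROO
After move 5 (F'): F=RWYG U=RWBG R=OBYR D=ROYG L=GWOB
After move 6 (U'): U=WGRB F=GWYG R=RWYR B=OBYB L=OWOB
After move 7 (R): R=YRRW U=WWRG F=GOYG D=RYYO B=BBGB
Query 1: D[0] = R
Query 2: B[3] = B
Query 3: R[3] = W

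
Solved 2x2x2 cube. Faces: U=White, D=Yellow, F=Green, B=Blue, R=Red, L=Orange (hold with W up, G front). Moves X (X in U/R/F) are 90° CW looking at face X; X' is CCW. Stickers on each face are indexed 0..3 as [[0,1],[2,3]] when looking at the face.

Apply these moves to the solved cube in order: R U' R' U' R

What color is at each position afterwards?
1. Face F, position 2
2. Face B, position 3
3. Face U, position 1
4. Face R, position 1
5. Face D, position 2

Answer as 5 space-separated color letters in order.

After move 1 (R): R=RRRR U=WGWG F=GYGY D=YBYB B=WBWB
After move 2 (U'): U=GGWW F=OOGY R=GYRR B=RRWB L=WBOO
After move 3 (R'): R=YRGR U=GWWR F=OGGW D=YOYY B=BRBB
After move 4 (U'): U=WRGW F=WBGW R=OGGR B=YRBB L=BROO
After move 5 (R): R=GORG U=WBGW F=WOGY D=YBYY B=WRRB
Query 1: F[2] = G
Query 2: B[3] = B
Query 3: U[1] = B
Query 4: R[1] = O
Query 5: D[2] = Y

Answer: G B B O Y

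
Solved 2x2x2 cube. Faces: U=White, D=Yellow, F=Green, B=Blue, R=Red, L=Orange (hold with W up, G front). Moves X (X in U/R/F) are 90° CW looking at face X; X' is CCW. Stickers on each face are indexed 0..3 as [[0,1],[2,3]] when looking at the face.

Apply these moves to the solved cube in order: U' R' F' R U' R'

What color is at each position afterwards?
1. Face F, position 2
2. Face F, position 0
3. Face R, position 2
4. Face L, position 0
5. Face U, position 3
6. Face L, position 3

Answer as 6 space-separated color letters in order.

Answer: O B W G Y W

Derivation:
After move 1 (U'): U=WWWW F=OOGG R=GGRR B=RRBB L=BBOO
After move 2 (R'): R=GRGR U=WBWR F=OWGW D=YOYG B=YRYB
After move 3 (F'): F=WWOG U=WBGG R=ORYR D=BOYG L=BROW
After move 4 (R): R=YORR U=WWGG F=WOOG D=BYYY B=GRBB
After move 5 (U'): U=WGWG F=BROG R=WORR B=YOBB L=GROW
After move 6 (R'): R=ORWR U=WBWY F=BGOG D=BRYG B=YOYB
Query 1: F[2] = O
Query 2: F[0] = B
Query 3: R[2] = W
Query 4: L[0] = G
Query 5: U[3] = Y
Query 6: L[3] = W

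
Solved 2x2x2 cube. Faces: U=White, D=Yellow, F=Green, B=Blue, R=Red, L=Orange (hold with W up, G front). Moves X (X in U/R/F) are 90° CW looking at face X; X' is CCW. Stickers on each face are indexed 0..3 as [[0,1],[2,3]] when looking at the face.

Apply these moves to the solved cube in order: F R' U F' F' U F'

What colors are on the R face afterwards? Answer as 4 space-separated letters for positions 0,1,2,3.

After move 1 (F): F=GGGG U=WWOO R=WRWR D=RRYY L=OYOY
After move 2 (R'): R=RRWW U=WBOB F=GWGO D=RGYG B=YBRB
After move 3 (U): U=OWBB F=RRGO R=YBWW B=OYRB L=GWOY
After move 4 (F'): F=RORG U=OWYW R=GBRW D=WYYG L=GBOB
After move 5 (F'): F=OGRR U=OWGR R=YBWW D=BBYG L=GWOY
After move 6 (U): U=GORW F=YBRR R=OYWW B=GWRB L=OGOY
After move 7 (F'): F=BRYR U=GOOW R=BYBW D=GYYG L=OWOR
Query: R face = BYBW

Answer: B Y B W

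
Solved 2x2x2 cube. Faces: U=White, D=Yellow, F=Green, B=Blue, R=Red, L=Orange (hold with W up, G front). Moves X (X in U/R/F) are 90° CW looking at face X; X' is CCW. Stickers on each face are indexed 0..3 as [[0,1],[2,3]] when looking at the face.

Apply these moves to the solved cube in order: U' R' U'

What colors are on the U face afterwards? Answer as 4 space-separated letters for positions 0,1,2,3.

Answer: B R W W

Derivation:
After move 1 (U'): U=WWWW F=OOGG R=GGRR B=RRBB L=BBOO
After move 2 (R'): R=GRGR U=WBWR F=OWGW D=YOYG B=YRYB
After move 3 (U'): U=BRWW F=BBGW R=OWGR B=GRYB L=YROO
Query: U face = BRWW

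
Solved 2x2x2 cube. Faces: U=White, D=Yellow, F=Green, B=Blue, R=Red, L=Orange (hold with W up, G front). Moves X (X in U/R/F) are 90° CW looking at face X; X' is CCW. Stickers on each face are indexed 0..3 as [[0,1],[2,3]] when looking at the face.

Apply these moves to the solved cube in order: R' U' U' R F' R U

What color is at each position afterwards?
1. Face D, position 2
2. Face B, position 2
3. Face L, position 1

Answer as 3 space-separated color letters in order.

After move 1 (R'): R=RRRR U=WBWB F=GWGW D=YGYG B=YBYB
After move 2 (U'): U=BBWW F=OOGW R=GWRR B=RRYB L=YBOO
After move 3 (U'): U=BWBW F=YBGW R=OORR B=GWYB L=RROO
After move 4 (R): R=RORO U=BBBW F=YGGG D=YYYG B=WWWB
After move 5 (F'): F=GGYG U=BBRR R=YOYO D=ROYG L=RWOB
After move 6 (R): R=YYOO U=BGRG F=GOYG D=RWYW B=RWBB
After move 7 (U): U=RBGG F=YYYG R=RWOO B=RWBB L=GOOB
Query 1: D[2] = Y
Query 2: B[2] = B
Query 3: L[1] = O

Answer: Y B O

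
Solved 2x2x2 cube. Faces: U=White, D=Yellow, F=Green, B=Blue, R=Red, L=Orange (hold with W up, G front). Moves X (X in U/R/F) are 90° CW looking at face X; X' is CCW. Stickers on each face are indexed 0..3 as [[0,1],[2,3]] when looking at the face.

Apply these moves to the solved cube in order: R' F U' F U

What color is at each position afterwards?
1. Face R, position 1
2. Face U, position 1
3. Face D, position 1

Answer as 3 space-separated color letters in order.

Answer: R B G

Derivation:
After move 1 (R'): R=RRRR U=WBWB F=GWGW D=YGYG B=YBYB
After move 2 (F): F=GGWW U=WBOO R=WRBR D=RRYG L=OYOG
After move 3 (U'): U=BOWO F=OYWW R=GGBR B=WRYB L=YBOG
After move 4 (F): F=WOWY U=BOGB R=WGOR D=BGYG L=YROR
After move 5 (U): U=GBBO F=WGWY R=WROR B=YRYB L=WOOR
Query 1: R[1] = R
Query 2: U[1] = B
Query 3: D[1] = G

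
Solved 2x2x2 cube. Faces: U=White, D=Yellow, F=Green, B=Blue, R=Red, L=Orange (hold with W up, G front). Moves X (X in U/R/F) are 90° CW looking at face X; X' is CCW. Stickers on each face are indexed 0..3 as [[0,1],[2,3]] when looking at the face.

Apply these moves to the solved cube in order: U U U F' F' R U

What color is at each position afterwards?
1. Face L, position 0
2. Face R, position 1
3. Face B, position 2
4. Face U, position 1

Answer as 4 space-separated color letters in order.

Answer: G R W W

Derivation:
After move 1 (U): U=WWWW F=RRGG R=BBRR B=OOBB L=GGOO
After move 2 (U): U=WWWW F=BBGG R=OORR B=GGBB L=RROO
After move 3 (U): U=WWWW F=OOGG R=GGRR B=RRBB L=BBOO
After move 4 (F'): F=OGOG U=WWGR R=YGYR D=BOYY L=BWOW
After move 5 (F'): F=GGOO U=WWYY R=OGBR D=WWYY L=BROG
After move 6 (R): R=BORG U=WGYO F=GWOY D=WBYR B=YRWB
After move 7 (U): U=YWOG F=BOOY R=YRRG B=BRWB L=GWOG
Query 1: L[0] = G
Query 2: R[1] = R
Query 3: B[2] = W
Query 4: U[1] = W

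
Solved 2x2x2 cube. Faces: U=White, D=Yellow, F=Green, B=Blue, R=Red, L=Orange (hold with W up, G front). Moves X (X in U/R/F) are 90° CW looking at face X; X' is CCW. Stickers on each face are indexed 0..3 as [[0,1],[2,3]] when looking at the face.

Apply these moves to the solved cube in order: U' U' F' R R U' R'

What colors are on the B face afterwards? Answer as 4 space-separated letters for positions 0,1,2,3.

Answer: R Y W B

Derivation:
After move 1 (U'): U=WWWW F=OOGG R=GGRR B=RRBB L=BBOO
After move 2 (U'): U=WWWW F=BBGG R=OORR B=GGBB L=RROO
After move 3 (F'): F=BGBG U=WWOR R=YOYR D=ROYY L=RWOW
After move 4 (R): R=YYRO U=WGOG F=BOBY D=RBYG B=RGWB
After move 5 (R): R=RYOY U=WOOY F=BBBG D=RWYR B=GGGB
After move 6 (U'): U=OYWO F=RWBG R=BBOY B=RYGB L=GGOW
After move 7 (R'): R=BYBO U=OGWR F=RYBO D=RWYG B=RYWB
Query: B face = RYWB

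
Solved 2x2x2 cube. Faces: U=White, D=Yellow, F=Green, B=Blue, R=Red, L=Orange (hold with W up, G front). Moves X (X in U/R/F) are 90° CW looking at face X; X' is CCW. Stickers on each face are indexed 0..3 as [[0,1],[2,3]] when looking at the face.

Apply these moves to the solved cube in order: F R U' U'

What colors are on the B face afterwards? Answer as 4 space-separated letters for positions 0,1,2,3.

Answer: G R W B

Derivation:
After move 1 (F): F=GGGG U=WWOO R=WRWR D=RRYY L=OYOY
After move 2 (R): R=WWRR U=WGOG F=GRGY D=RBYB B=OBWB
After move 3 (U'): U=GGWO F=OYGY R=GRRR B=WWWB L=OBOY
After move 4 (U'): U=GOGW F=OBGY R=OYRR B=GRWB L=WWOY
Query: B face = GRWB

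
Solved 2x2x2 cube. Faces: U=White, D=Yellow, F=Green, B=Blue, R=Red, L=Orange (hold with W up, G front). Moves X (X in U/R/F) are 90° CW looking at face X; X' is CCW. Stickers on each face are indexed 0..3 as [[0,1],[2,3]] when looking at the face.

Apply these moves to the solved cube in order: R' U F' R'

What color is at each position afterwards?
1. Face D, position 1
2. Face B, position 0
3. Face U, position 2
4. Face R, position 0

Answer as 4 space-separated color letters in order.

Answer: W G Y B

Derivation:
After move 1 (R'): R=RRRR U=WBWB F=GWGW D=YGYG B=YBYB
After move 2 (U): U=WWBB F=RRGW R=YBRR B=OOYB L=GWOO
After move 3 (F'): F=RWRG U=WWYR R=GBYR D=WOYG L=GBOB
After move 4 (R'): R=BRGY U=WYYO F=RWRR D=WWYG B=GOOB
Query 1: D[1] = W
Query 2: B[0] = G
Query 3: U[2] = Y
Query 4: R[0] = B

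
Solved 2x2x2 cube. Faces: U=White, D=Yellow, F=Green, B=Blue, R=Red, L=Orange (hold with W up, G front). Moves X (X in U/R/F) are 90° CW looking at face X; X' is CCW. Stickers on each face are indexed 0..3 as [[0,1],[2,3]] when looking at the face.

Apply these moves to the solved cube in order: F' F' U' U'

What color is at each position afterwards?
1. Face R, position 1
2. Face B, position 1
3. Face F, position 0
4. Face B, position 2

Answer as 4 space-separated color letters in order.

Answer: R G B B

Derivation:
After move 1 (F'): F=GGGG U=WWRR R=YRYR D=OOYY L=OWOW
After move 2 (F'): F=GGGG U=WWYY R=OROR D=WWYY L=OROR
After move 3 (U'): U=WYWY F=ORGG R=GGOR B=ORBB L=BBOR
After move 4 (U'): U=YYWW F=BBGG R=OROR B=GGBB L=OROR
Query 1: R[1] = R
Query 2: B[1] = G
Query 3: F[0] = B
Query 4: B[2] = B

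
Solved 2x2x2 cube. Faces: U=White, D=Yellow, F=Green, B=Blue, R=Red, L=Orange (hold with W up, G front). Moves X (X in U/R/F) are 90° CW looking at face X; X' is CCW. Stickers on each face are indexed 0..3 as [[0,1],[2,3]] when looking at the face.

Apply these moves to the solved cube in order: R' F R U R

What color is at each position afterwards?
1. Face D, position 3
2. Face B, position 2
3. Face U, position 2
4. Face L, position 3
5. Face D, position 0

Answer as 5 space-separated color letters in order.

After move 1 (R'): R=RRRR U=WBWB F=GWGW D=YGYG B=YBYB
After move 2 (F): F=GGWW U=WBOO R=WRBR D=RRYG L=OYOG
After move 3 (R): R=BWRR U=WGOW F=GRWG D=RYYY B=OBBB
After move 4 (U): U=OWWG F=BWWG R=OBRR B=OYBB L=GROG
After move 5 (R): R=RORB U=OWWG F=BYWY D=RBYO B=GYWB
Query 1: D[3] = O
Query 2: B[2] = W
Query 3: U[2] = W
Query 4: L[3] = G
Query 5: D[0] = R

Answer: O W W G R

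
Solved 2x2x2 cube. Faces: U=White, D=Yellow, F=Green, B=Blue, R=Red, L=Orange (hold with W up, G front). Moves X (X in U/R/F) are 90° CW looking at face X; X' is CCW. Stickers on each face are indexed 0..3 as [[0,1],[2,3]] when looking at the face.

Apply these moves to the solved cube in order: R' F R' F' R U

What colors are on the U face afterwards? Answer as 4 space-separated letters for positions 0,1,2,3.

Answer: R W W O

Derivation:
After move 1 (R'): R=RRRR U=WBWB F=GWGW D=YGYG B=YBYB
After move 2 (F): F=GGWW U=WBOO R=WRBR D=RRYG L=OYOG
After move 3 (R'): R=RRWB U=WYOY F=GBWO D=RGYW B=GBRB
After move 4 (F'): F=BOGW U=WYRW R=GRRB D=YGYW L=OYOO
After move 5 (R): R=RGBR U=WORW F=BGGW D=YRYG B=WBYB
After move 6 (U): U=RWWO F=RGGW R=WBBR B=OYYB L=BGOO
Query: U face = RWWO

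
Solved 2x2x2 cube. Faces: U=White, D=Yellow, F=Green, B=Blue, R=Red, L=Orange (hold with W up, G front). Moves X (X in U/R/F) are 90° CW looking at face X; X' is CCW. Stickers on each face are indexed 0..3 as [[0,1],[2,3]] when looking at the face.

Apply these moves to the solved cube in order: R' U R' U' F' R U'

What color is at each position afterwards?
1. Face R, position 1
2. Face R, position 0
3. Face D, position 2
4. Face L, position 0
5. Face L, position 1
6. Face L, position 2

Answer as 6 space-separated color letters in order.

After move 1 (R'): R=RRRR U=WBWB F=GWGW D=YGYG B=YBYB
After move 2 (U): U=WWBB F=RRGW R=YBRR B=OOYB L=GWOO
After move 3 (R'): R=BRYR U=WYBO F=RWGB D=YRYW B=GOGB
After move 4 (U'): U=YOWB F=GWGB R=RWYR B=BRGB L=GOOO
After move 5 (F'): F=WBGG U=YORY R=RWYR D=OOYW L=GBOW
After move 6 (R): R=YRRW U=YBRG F=WOGW D=OGYB B=YROB
After move 7 (U'): U=BGYR F=GBGW R=WORW B=YROB L=YROW
Query 1: R[1] = O
Query 2: R[0] = W
Query 3: D[2] = Y
Query 4: L[0] = Y
Query 5: L[1] = R
Query 6: L[2] = O

Answer: O W Y Y R O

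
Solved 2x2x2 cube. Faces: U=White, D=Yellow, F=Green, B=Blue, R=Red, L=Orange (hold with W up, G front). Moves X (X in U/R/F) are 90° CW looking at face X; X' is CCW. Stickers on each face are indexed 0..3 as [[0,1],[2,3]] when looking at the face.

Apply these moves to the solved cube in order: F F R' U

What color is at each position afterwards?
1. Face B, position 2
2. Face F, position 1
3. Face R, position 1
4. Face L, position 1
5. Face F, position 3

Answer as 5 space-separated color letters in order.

After move 1 (F): F=GGGG U=WWOO R=WRWR D=RRYY L=OYOY
After move 2 (F): F=GGGG U=WWYY R=OROR D=WWYY L=OROR
After move 3 (R'): R=RROO U=WBYB F=GWGY D=WGYG B=YBWB
After move 4 (U): U=YWBB F=RRGY R=YBOO B=ORWB L=GWOR
Query 1: B[2] = W
Query 2: F[1] = R
Query 3: R[1] = B
Query 4: L[1] = W
Query 5: F[3] = Y

Answer: W R B W Y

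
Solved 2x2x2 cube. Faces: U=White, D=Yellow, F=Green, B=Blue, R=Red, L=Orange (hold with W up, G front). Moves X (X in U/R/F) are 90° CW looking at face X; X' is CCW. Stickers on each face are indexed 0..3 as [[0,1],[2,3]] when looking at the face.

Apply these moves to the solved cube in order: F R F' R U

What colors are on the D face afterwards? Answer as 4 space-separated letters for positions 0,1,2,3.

After move 1 (F): F=GGGG U=WWOO R=WRWR D=RRYY L=OYOY
After move 2 (R): R=WWRR U=WGOG F=GRGY D=RBYB B=OBWB
After move 3 (F'): F=RYGG U=WGWR R=BWRR D=YYYB L=OGOO
After move 4 (R): R=RBRW U=WYWG F=RYGB D=YWYO B=RBGB
After move 5 (U): U=WWGY F=RBGB R=RBRW B=OGGB L=RYOO
Query: D face = YWYO

Answer: Y W Y O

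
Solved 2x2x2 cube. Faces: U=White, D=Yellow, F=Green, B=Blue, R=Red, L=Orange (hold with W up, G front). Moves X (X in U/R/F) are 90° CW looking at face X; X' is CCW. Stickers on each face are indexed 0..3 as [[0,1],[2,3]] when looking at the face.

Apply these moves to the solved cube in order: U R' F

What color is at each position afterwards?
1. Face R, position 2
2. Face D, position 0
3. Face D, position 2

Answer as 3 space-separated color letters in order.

Answer: O B Y

Derivation:
After move 1 (U): U=WWWW F=RRGG R=BBRR B=OOBB L=GGOO
After move 2 (R'): R=BRBR U=WBWO F=RWGW D=YRYG B=YOYB
After move 3 (F): F=GRWW U=WBOG R=WROR D=BBYG L=GYOR
Query 1: R[2] = O
Query 2: D[0] = B
Query 3: D[2] = Y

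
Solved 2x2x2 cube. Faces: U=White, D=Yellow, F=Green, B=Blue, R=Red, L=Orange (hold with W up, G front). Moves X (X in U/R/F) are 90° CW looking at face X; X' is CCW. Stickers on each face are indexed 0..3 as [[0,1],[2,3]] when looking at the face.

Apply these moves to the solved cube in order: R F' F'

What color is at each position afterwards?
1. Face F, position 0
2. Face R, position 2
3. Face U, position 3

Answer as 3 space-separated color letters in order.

After move 1 (R): R=RRRR U=WGWG F=GYGY D=YBYB B=WBWB
After move 2 (F'): F=YYGG U=WGRR R=BRYR D=OOYB L=OGOW
After move 3 (F'): F=YGYG U=WGBY R=OROR D=GWYB L=OROR
Query 1: F[0] = Y
Query 2: R[2] = O
Query 3: U[3] = Y

Answer: Y O Y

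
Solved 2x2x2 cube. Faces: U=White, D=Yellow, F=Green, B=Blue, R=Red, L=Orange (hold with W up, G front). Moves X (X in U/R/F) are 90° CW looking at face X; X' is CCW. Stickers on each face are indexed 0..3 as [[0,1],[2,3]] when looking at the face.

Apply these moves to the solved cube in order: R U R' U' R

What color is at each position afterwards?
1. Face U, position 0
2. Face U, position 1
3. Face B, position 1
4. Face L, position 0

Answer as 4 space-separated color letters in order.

Answer: W Y R B

Derivation:
After move 1 (R): R=RRRR U=WGWG F=GYGY D=YBYB B=WBWB
After move 2 (U): U=WWGG F=RRGY R=WBRR B=OOWB L=GYOO
After move 3 (R'): R=BRWR U=WWGO F=RWGG D=YRYY B=BOBB
After move 4 (U'): U=WOWG F=GYGG R=RWWR B=BRBB L=BOOO
After move 5 (R): R=WRRW U=WYWG F=GRGY D=YBYB B=GROB
Query 1: U[0] = W
Query 2: U[1] = Y
Query 3: B[1] = R
Query 4: L[0] = B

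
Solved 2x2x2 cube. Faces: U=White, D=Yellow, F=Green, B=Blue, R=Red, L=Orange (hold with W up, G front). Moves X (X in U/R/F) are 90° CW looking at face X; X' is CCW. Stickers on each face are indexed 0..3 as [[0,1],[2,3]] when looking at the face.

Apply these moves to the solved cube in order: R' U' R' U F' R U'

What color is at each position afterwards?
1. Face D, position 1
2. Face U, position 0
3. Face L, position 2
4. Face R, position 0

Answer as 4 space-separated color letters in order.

After move 1 (R'): R=RRRR U=WBWB F=GWGW D=YGYG B=YBYB
After move 2 (U'): U=BBWW F=OOGW R=GWRR B=RRYB L=YBOO
After move 3 (R'): R=WRGR U=BYWR F=OBGW D=YOYW B=GRGB
After move 4 (U): U=WBRY F=WRGW R=GRGR B=YBGB L=OBOO
After move 5 (F'): F=RWWG U=WBGG R=ORYR D=BOYW L=OYOR
After move 6 (R): R=YORR U=WWGG F=ROWW D=BGYY B=GBBB
After move 7 (U'): U=WGWG F=OYWW R=RORR B=YOBB L=GBOR
Query 1: D[1] = G
Query 2: U[0] = W
Query 3: L[2] = O
Query 4: R[0] = R

Answer: G W O R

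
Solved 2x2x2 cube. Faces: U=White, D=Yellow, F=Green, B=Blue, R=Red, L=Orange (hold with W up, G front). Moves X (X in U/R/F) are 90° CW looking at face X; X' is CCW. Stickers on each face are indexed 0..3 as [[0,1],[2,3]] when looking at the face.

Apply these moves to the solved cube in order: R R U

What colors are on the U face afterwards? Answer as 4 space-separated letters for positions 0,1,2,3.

Answer: W W Y Y

Derivation:
After move 1 (R): R=RRRR U=WGWG F=GYGY D=YBYB B=WBWB
After move 2 (R): R=RRRR U=WYWY F=GBGB D=YWYW B=GBGB
After move 3 (U): U=WWYY F=RRGB R=GBRR B=OOGB L=GBOO
Query: U face = WWYY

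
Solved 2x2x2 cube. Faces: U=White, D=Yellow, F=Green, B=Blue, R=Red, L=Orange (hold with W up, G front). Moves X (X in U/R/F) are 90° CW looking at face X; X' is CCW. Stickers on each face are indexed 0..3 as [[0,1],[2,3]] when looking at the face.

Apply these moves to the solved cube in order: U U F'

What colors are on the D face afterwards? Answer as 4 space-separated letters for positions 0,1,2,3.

After move 1 (U): U=WWWW F=RRGG R=BBRR B=OOBB L=GGOO
After move 2 (U): U=WWWW F=BBGG R=OORR B=GGBB L=RROO
After move 3 (F'): F=BGBG U=WWOR R=YOYR D=ROYY L=RWOW
Query: D face = ROYY

Answer: R O Y Y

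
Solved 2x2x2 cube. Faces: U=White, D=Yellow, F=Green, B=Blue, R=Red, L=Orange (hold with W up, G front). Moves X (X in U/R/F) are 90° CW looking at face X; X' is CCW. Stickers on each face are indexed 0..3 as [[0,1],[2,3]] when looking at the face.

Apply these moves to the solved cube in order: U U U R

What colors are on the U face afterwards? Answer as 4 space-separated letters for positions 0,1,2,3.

Answer: W O W G

Derivation:
After move 1 (U): U=WWWW F=RRGG R=BBRR B=OOBB L=GGOO
After move 2 (U): U=WWWW F=BBGG R=OORR B=GGBB L=RROO
After move 3 (U): U=WWWW F=OOGG R=GGRR B=RRBB L=BBOO
After move 4 (R): R=RGRG U=WOWG F=OYGY D=YBYR B=WRWB
Query: U face = WOWG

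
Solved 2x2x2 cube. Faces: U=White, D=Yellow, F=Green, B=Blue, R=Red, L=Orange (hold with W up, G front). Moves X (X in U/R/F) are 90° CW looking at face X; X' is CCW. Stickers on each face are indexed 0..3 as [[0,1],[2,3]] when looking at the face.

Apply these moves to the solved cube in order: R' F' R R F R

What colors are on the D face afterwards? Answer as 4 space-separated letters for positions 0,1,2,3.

After move 1 (R'): R=RRRR U=WBWB F=GWGW D=YGYG B=YBYB
After move 2 (F'): F=WWGG U=WBRR R=GRYR D=OOYG L=OBOW
After move 3 (R): R=YGRR U=WWRG F=WOGG D=OYYY B=RBBB
After move 4 (R): R=RYRG U=WORG F=WYGY D=OBYR B=GBWB
After move 5 (F): F=GWYY U=WOWB R=RYGG D=RRYR L=OOOB
After move 6 (R): R=GRGY U=WWWY F=GRYR D=RWYG B=BBOB
Query: D face = RWYG

Answer: R W Y G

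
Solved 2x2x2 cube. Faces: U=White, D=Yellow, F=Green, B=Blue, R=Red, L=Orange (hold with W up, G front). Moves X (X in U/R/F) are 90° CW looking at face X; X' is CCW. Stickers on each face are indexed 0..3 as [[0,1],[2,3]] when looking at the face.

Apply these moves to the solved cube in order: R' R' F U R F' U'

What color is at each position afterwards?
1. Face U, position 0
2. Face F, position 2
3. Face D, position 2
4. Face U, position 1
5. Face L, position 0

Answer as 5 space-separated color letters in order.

Answer: R W Y R Y

Derivation:
After move 1 (R'): R=RRRR U=WBWB F=GWGW D=YGYG B=YBYB
After move 2 (R'): R=RRRR U=WYWY F=GBGB D=YWYW B=GBGB
After move 3 (F): F=GGBB U=WYOO R=WRYR D=RRYW L=OYOW
After move 4 (U): U=OWOY F=WRBB R=GBYR B=OYGB L=GGOW
After move 5 (R): R=YGRB U=OROB F=WRBW D=RGYO B=YYWB
After move 6 (F'): F=RWWB U=ORYR R=GGRB D=GWYO L=GBOO
After move 7 (U'): U=RROY F=GBWB R=RWRB B=GGWB L=YYOO
Query 1: U[0] = R
Query 2: F[2] = W
Query 3: D[2] = Y
Query 4: U[1] = R
Query 5: L[0] = Y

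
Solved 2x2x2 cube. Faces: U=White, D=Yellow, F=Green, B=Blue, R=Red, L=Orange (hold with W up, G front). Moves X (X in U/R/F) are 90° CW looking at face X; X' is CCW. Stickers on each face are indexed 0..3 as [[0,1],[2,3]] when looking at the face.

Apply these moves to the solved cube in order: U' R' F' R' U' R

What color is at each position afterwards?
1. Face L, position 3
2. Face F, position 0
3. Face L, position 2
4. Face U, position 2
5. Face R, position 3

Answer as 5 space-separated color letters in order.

After move 1 (U'): U=WWWW F=OOGG R=GGRR B=RRBB L=BBOO
After move 2 (R'): R=GRGR U=WBWR F=OWGW D=YOYG B=YRYB
After move 3 (F'): F=WWOG U=WBGG R=ORYR D=BOYG L=BROW
After move 4 (R'): R=RROY U=WYGY F=WBOG D=BWYG B=GROB
After move 5 (U'): U=YYWG F=BROG R=WBOY B=RROB L=GROW
After move 6 (R): R=OWYB U=YRWG F=BWOG D=BOYR B=GRYB
Query 1: L[3] = W
Query 2: F[0] = B
Query 3: L[2] = O
Query 4: U[2] = W
Query 5: R[3] = B

Answer: W B O W B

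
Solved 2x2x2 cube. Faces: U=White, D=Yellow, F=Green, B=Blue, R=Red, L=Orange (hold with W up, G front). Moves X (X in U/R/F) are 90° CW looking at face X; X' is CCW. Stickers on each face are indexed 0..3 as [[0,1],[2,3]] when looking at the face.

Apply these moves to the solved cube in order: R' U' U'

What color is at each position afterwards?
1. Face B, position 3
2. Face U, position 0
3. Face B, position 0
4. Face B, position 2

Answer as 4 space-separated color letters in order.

After move 1 (R'): R=RRRR U=WBWB F=GWGW D=YGYG B=YBYB
After move 2 (U'): U=BBWW F=OOGW R=GWRR B=RRYB L=YBOO
After move 3 (U'): U=BWBW F=YBGW R=OORR B=GWYB L=RROO
Query 1: B[3] = B
Query 2: U[0] = B
Query 3: B[0] = G
Query 4: B[2] = Y

Answer: B B G Y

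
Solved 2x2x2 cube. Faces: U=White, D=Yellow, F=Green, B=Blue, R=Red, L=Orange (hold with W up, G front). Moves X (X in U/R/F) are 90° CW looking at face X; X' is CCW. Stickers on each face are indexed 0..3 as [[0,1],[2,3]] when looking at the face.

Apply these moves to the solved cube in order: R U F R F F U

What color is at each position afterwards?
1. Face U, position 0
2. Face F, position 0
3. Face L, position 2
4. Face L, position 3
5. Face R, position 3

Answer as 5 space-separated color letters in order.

After move 1 (R): R=RRRR U=WGWG F=GYGY D=YBYB B=WBWB
After move 2 (U): U=WWGG F=RRGY R=WBRR B=OOWB L=GYOO
After move 3 (F): F=GRYR U=WWOY R=GBGR D=RWYB L=GYOB
After move 4 (R): R=GGRB U=WROR F=GWYB D=RWYO B=YOWB
After move 5 (F): F=YGBW U=WRBY R=OGRB D=RGYO L=GROW
After move 6 (F): F=BYWG U=WRWR R=BGYB D=ROYO L=GROG
After move 7 (U): U=WWRR F=BGWG R=YOYB B=GRWB L=BYOG
Query 1: U[0] = W
Query 2: F[0] = B
Query 3: L[2] = O
Query 4: L[3] = G
Query 5: R[3] = B

Answer: W B O G B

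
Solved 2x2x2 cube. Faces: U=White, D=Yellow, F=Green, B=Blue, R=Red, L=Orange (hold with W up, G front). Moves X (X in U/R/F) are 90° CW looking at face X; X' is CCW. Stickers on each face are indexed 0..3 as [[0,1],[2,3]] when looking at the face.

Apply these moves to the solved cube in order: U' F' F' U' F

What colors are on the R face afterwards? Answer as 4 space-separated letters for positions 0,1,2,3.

Answer: W G Y R

Derivation:
After move 1 (U'): U=WWWW F=OOGG R=GGRR B=RRBB L=BBOO
After move 2 (F'): F=OGOG U=WWGR R=YGYR D=BOYY L=BWOW
After move 3 (F'): F=GGOO U=WWYY R=OGBR D=WWYY L=BROG
After move 4 (U'): U=WYWY F=BROO R=GGBR B=OGBB L=RROG
After move 5 (F): F=OBOR U=WYGR R=WGYR D=BGYY L=RWOW
Query: R face = WGYR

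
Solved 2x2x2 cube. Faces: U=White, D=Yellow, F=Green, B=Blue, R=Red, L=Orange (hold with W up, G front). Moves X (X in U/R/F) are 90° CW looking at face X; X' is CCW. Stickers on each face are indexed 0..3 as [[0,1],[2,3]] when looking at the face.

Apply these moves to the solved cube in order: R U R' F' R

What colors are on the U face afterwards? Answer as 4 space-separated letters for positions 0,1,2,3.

Answer: W G B G

Derivation:
After move 1 (R): R=RRRR U=WGWG F=GYGY D=YBYB B=WBWB
After move 2 (U): U=WWGG F=RRGY R=WBRR B=OOWB L=GYOO
After move 3 (R'): R=BRWR U=WWGO F=RWGG D=YRYY B=BOBB
After move 4 (F'): F=WGRG U=WWBW R=RRYR D=YOYY L=GOOG
After move 5 (R): R=YRRR U=WGBG F=WORY D=YBYB B=WOWB
Query: U face = WGBG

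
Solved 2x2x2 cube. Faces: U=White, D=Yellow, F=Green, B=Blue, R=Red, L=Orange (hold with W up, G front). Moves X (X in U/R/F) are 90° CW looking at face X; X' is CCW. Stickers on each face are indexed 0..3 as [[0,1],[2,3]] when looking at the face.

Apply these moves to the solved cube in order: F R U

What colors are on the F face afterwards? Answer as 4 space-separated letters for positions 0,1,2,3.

Answer: W W G Y

Derivation:
After move 1 (F): F=GGGG U=WWOO R=WRWR D=RRYY L=OYOY
After move 2 (R): R=WWRR U=WGOG F=GRGY D=RBYB B=OBWB
After move 3 (U): U=OWGG F=WWGY R=OBRR B=OYWB L=GROY
Query: F face = WWGY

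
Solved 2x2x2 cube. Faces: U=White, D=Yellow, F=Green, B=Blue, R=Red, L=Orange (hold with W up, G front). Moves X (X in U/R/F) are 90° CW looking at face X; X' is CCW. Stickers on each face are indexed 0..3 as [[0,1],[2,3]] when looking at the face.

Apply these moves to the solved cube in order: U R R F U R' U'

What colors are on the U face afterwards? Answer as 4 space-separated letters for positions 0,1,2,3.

Answer: R G O G

Derivation:
After move 1 (U): U=WWWW F=RRGG R=BBRR B=OOBB L=GGOO
After move 2 (R): R=RBRB U=WRWG F=RYGY D=YBYO B=WOWB
After move 3 (R): R=RRBB U=WYWY F=RBGO D=YWYW B=GORB
After move 4 (F): F=GROB U=WYOG R=WRYB D=BRYW L=GYOW
After move 5 (U): U=OWGY F=WROB R=GOYB B=GYRB L=GROW
After move 6 (R'): R=OBGY U=ORGG F=WWOY D=BRYB B=WYRB
After move 7 (U'): U=RGOG F=GROY R=WWGY B=OBRB L=WYOW
Query: U face = RGOG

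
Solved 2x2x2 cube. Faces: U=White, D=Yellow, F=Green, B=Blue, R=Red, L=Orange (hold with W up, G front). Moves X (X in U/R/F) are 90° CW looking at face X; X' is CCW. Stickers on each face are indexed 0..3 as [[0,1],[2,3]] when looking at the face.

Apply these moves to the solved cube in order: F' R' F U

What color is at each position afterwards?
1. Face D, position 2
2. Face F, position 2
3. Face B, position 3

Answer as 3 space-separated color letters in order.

After move 1 (F'): F=GGGG U=WWRR R=YRYR D=OOYY L=OWOW
After move 2 (R'): R=RRYY U=WBRB F=GWGR D=OGYG B=YBOB
After move 3 (F): F=GGRW U=WBWW R=RRBY D=YRYG L=OOOG
After move 4 (U): U=WWWB F=RRRW R=YBBY B=OOOB L=GGOG
Query 1: D[2] = Y
Query 2: F[2] = R
Query 3: B[3] = B

Answer: Y R B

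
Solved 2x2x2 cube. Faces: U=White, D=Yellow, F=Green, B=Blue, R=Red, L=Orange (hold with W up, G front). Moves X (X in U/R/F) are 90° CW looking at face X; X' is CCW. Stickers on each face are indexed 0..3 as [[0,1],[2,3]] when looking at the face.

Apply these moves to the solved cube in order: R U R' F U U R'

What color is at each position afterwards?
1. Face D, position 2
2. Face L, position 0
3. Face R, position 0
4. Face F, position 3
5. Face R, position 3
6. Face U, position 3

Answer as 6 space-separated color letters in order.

Answer: Y G Y W O G

Derivation:
After move 1 (R): R=RRRR U=WGWG F=GYGY D=YBYB B=WBWB
After move 2 (U): U=WWGG F=RRGY R=WBRR B=OOWB L=GYOO
After move 3 (R'): R=BRWR U=WWGO F=RWGG D=YRYY B=BOBB
After move 4 (F): F=GRGW U=WWOY R=GROR D=WBYY L=GYOR
After move 5 (U): U=OWYW F=GRGW R=BOOR B=GYBB L=GROR
After move 6 (U): U=YOWW F=BOGW R=GYOR B=GRBB L=GROR
After move 7 (R'): R=YRGO U=YBWG F=BOGW D=WOYW B=YRBB
Query 1: D[2] = Y
Query 2: L[0] = G
Query 3: R[0] = Y
Query 4: F[3] = W
Query 5: R[3] = O
Query 6: U[3] = G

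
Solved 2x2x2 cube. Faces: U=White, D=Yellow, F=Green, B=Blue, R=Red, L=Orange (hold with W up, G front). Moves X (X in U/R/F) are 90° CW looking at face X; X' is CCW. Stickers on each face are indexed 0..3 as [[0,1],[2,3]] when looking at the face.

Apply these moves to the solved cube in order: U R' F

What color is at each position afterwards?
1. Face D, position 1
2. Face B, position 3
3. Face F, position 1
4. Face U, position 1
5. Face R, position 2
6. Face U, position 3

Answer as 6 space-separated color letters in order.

Answer: B B R B O G

Derivation:
After move 1 (U): U=WWWW F=RRGG R=BBRR B=OOBB L=GGOO
After move 2 (R'): R=BRBR U=WBWO F=RWGW D=YRYG B=YOYB
After move 3 (F): F=GRWW U=WBOG R=WROR D=BBYG L=GYOR
Query 1: D[1] = B
Query 2: B[3] = B
Query 3: F[1] = R
Query 4: U[1] = B
Query 5: R[2] = O
Query 6: U[3] = G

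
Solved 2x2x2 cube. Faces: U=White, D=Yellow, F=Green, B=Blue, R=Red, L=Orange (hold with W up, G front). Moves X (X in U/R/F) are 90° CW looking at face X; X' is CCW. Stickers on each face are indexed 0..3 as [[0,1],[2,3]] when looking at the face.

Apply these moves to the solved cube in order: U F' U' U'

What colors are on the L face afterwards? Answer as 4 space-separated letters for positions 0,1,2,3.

After move 1 (U): U=WWWW F=RRGG R=BBRR B=OOBB L=GGOO
After move 2 (F'): F=RGRG U=WWBR R=YBYR D=GOYY L=GWOW
After move 3 (U'): U=WRWB F=GWRG R=RGYR B=YBBB L=OOOW
After move 4 (U'): U=RBWW F=OORG R=GWYR B=RGBB L=YBOW
Query: L face = YBOW

Answer: Y B O W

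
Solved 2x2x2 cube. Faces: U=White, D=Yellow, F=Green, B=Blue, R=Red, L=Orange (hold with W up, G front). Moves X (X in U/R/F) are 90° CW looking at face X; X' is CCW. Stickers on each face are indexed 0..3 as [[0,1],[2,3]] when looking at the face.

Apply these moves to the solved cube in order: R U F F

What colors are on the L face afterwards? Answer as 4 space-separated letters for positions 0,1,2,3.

After move 1 (R): R=RRRR U=WGWG F=GYGY D=YBYB B=WBWB
After move 2 (U): U=WWGG F=RRGY R=WBRR B=OOWB L=GYOO
After move 3 (F): F=GRYR U=WWOY R=GBGR D=RWYB L=GYOB
After move 4 (F): F=YGRR U=WWBY R=OBYR D=GGYB L=GROW
Query: L face = GROW

Answer: G R O W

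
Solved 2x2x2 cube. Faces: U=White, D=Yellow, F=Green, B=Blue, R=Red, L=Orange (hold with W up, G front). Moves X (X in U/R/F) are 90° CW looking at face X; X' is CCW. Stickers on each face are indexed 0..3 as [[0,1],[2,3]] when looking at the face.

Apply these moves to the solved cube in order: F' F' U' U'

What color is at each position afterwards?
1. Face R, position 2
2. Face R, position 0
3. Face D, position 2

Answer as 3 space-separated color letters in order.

After move 1 (F'): F=GGGG U=WWRR R=YRYR D=OOYY L=OWOW
After move 2 (F'): F=GGGG U=WWYY R=OROR D=WWYY L=OROR
After move 3 (U'): U=WYWY F=ORGG R=GGOR B=ORBB L=BBOR
After move 4 (U'): U=YYWW F=BBGG R=OROR B=GGBB L=OROR
Query 1: R[2] = O
Query 2: R[0] = O
Query 3: D[2] = Y

Answer: O O Y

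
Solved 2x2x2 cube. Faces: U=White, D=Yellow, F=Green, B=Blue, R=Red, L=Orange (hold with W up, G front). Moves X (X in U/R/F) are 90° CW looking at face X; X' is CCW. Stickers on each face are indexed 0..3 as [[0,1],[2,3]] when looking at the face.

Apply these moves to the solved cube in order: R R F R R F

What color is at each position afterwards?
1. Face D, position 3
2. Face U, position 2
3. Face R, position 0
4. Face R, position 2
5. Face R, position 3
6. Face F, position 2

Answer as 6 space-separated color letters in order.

After move 1 (R): R=RRRR U=WGWG F=GYGY D=YBYB B=WBWB
After move 2 (R): R=RRRR U=WYWY F=GBGB D=YWYW B=GBGB
After move 3 (F): F=GGBB U=WYOO R=WRYR D=RRYW L=OYOW
After move 4 (R): R=YWRR U=WGOB F=GRBW D=RGYG B=OBYB
After move 5 (R): R=RYRW U=WROW F=GGBG D=RYYO B=BBGB
After move 6 (F): F=BGGG U=WRWY R=OYWW D=RRYO L=OROY
Query 1: D[3] = O
Query 2: U[2] = W
Query 3: R[0] = O
Query 4: R[2] = W
Query 5: R[3] = W
Query 6: F[2] = G

Answer: O W O W W G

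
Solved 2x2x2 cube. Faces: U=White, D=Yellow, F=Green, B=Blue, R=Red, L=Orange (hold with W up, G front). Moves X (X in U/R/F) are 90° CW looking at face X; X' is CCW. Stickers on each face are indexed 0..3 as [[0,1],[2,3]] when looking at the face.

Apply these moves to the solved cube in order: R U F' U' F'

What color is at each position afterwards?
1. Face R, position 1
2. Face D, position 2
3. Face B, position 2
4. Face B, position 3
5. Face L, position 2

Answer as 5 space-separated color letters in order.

Answer: Y Y W B O

Derivation:
After move 1 (R): R=RRRR U=WGWG F=GYGY D=YBYB B=WBWB
After move 2 (U): U=WWGG F=RRGY R=WBRR B=OOWB L=GYOO
After move 3 (F'): F=RYRG U=WWWR R=BBYR D=YOYB L=GGOG
After move 4 (U'): U=WRWW F=GGRG R=RYYR B=BBWB L=OOOG
After move 5 (F'): F=GGGR U=WRRY R=OYYR D=OGYB L=OWOW
Query 1: R[1] = Y
Query 2: D[2] = Y
Query 3: B[2] = W
Query 4: B[3] = B
Query 5: L[2] = O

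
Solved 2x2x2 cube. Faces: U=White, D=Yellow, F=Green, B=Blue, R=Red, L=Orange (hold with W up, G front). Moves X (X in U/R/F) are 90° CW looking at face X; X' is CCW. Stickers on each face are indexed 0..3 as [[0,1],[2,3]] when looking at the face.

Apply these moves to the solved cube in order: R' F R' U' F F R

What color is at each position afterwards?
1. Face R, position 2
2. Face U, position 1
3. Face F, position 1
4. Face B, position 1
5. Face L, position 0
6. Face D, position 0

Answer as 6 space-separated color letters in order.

After move 1 (R'): R=RRRR U=WBWB F=GWGW D=YGYG B=YBYB
After move 2 (F): F=GGWW U=WBOO R=WRBR D=RRYG L=OYOG
After move 3 (R'): R=RRWB U=WYOY F=GBWO D=RGYW B=GBRB
After move 4 (U'): U=YYWO F=OYWO R=GBWB B=RRRB L=GBOG
After move 5 (F): F=WOOY U=YYGB R=WBOB D=WGYW L=GROG
After move 6 (F): F=OWYO U=YYGR R=GBBB D=OWYW L=GWOG
After move 7 (R): R=BGBB U=YWGO F=OWYW D=ORYR B=RRYB
Query 1: R[2] = B
Query 2: U[1] = W
Query 3: F[1] = W
Query 4: B[1] = R
Query 5: L[0] = G
Query 6: D[0] = O

Answer: B W W R G O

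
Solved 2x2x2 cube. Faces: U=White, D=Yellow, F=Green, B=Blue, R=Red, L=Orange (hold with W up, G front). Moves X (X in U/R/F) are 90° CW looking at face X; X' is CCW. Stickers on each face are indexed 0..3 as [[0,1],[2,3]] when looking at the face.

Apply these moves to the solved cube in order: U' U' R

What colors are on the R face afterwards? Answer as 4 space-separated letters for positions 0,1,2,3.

Answer: R O R O

Derivation:
After move 1 (U'): U=WWWW F=OOGG R=GGRR B=RRBB L=BBOO
After move 2 (U'): U=WWWW F=BBGG R=OORR B=GGBB L=RROO
After move 3 (R): R=RORO U=WBWG F=BYGY D=YBYG B=WGWB
Query: R face = RORO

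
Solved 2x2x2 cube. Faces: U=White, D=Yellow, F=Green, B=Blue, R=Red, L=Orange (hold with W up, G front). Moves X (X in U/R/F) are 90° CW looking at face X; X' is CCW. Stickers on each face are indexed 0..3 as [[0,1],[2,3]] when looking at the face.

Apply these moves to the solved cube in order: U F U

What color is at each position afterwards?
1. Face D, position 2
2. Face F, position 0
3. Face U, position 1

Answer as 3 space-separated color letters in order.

After move 1 (U): U=WWWW F=RRGG R=BBRR B=OOBB L=GGOO
After move 2 (F): F=GRGR U=WWOG R=WBWR D=RBYY L=GYOY
After move 3 (U): U=OWGW F=WBGR R=OOWR B=GYBB L=GROY
Query 1: D[2] = Y
Query 2: F[0] = W
Query 3: U[1] = W

Answer: Y W W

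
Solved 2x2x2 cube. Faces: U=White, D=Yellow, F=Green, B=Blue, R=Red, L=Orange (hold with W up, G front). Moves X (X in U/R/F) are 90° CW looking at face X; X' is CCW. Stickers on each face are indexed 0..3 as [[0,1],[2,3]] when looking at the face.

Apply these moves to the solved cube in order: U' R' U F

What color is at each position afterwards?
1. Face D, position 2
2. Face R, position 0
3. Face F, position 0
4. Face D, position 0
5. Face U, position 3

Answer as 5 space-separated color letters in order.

After move 1 (U'): U=WWWW F=OOGG R=GGRR B=RRBB L=BBOO
After move 2 (R'): R=GRGR U=WBWR F=OWGW D=YOYG B=YRYB
After move 3 (U): U=WWRB F=GRGW R=YRGR B=BBYB L=OWOO
After move 4 (F): F=GGWR U=WWOW R=RRBR D=GYYG L=OYOO
Query 1: D[2] = Y
Query 2: R[0] = R
Query 3: F[0] = G
Query 4: D[0] = G
Query 5: U[3] = W

Answer: Y R G G W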